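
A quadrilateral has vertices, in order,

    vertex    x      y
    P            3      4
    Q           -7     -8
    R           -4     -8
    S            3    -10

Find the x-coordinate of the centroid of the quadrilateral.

-46/201

Apply the shoelace formula. First the cross-terms c_i = x_i·y_{i+1} − x_{i+1}·y_i:
  4, 24, 64, 42  ⇒  2A = 134, A = 67.
Then Σ (x_i + x_{i+1})·c_i = -92, so x̄ = -92 / (6·67) = -46/201.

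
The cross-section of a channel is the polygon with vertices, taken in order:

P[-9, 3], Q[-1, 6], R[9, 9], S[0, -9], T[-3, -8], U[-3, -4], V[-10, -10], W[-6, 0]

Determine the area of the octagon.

161

Apply the shoelace formula: 2A = Σ (x_i·y_{i+1} − x_{i+1}·y_i), indices taken mod 8.
Cross-terms: -51, -63, -81, -27, -12, -10, -60, -18  ⇒  Σ = -322
Area = |Σ|/2 = 161.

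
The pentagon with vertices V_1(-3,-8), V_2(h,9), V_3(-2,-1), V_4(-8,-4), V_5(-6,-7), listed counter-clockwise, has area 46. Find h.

Write out the shoelace sum; only the two edges meeting at V_2 involve h:
2·Area = [((-3)·9 − h·(-8)) + (h·(-1) − (-2)·9)] + 59
       = 7·h + 50 = 92
⇒ h = 6.

6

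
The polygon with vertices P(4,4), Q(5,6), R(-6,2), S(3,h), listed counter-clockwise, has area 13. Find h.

3

Write out the shoelace sum; only the two edges meeting at S involve h:
2·Area = [((-6)·h − 3·2) + (3·4 − 4·h)] + 50
       = -10·h + 56 = 26
⇒ h = 3.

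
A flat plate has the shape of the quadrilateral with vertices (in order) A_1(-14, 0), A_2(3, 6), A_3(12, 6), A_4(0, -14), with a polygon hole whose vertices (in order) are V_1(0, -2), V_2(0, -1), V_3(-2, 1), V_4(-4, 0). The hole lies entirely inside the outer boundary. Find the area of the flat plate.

Outer boundary:
Apply the surveyor's formula: 2A = Σ (x_i·y_{i+1} − x_{i+1}·y_i), indices taken mod 4.
A_1→A_2: (-14)(6) − (3)(0) = -84
A_2→A_3: (3)(6) − (12)(6) = -54
A_3→A_4: (12)(-14) − (0)(6) = -168
A_4→A_1: (0)(0) − (-14)(-14) = -196
Σ = -502
Area = |Σ|/2 = 251.
Hole:
Apply Gauss's area formula: 2A = Σ (x_i·y_{i+1} − x_{i+1}·y_i), indices taken mod 4.
Σ = (0) + (-2) + (4) + (8) = 10
Area = |Σ|/2 = 5.
Net area = 251 − 5 = 246.

246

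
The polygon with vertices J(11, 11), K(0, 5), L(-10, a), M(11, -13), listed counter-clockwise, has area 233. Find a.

The doubled signed area Σ (x_i y_{i+1} − x_{i+1} y_i) is linear in a.
With a=0 it equals 499; the coefficient of a is -11 (from the two edges through L).
So -11·a + 499 = 2·233 = 466 ⇒ a = 3.

3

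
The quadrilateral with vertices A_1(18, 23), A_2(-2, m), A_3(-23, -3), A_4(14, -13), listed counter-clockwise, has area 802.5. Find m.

Write out the shoelace sum; only the two edges meeting at A_2 involve m:
2·Area = [(18·m − (-2)·23) + ((-2)·(-3) − (-23)·m)] + 897
       = 41·m + 949 = 1605
⇒ m = 16.

16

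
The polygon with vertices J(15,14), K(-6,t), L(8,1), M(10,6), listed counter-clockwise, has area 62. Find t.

Write out the shoelace sum; only the two edges meeting at K involve t:
2·Area = [(15·t − (-6)·14) + ((-6)·1 − 8·t)] + 88
       = 7·t + 166 = 124
⇒ t = -6.

-6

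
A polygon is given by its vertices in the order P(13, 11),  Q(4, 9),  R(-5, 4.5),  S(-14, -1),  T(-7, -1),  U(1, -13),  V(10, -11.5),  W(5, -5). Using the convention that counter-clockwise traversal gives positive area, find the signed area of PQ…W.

P→Q: (13)(9) − (4)(11) = 73
Q→R: (4)(4.5) − (-5)(9) = 63
R→S: (-5)(-1) − (-14)(4.5) = 68
S→T: (-14)(-1) − (-7)(-1) = 7
T→U: (-7)(-13) − (1)(-1) = 92
U→V: (1)(-11.5) − (10)(-13) = 118.5
V→W: (10)(-5) − (5)(-11.5) = 7.5
W→P: (5)(11) − (13)(-5) = 120
Σ = 549
Signed area = Σ/2 = 274.5 (positive ⇒ counter-clockwise traversal).

274.5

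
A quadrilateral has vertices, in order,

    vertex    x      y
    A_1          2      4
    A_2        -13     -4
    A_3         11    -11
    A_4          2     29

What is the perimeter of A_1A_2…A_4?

|A_1A_2| = √((-15)² + (-8)²) = √289 = 17
|A_2A_3| = √((24)² + (-7)²) = √625 = 25
|A_3A_4| = √((-9)² + (40)²) = √1681 = 41
|A_4A_1| = √((0)² + (-25)²) = √625 = 25
Perimeter = 17 + 25 + 41 + 25 = 108.

108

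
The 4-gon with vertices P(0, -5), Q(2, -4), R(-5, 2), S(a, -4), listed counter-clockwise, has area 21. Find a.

-4

Write out the shoelace sum; only the two edges meeting at S involve a:
2·Area = [((-5)·(-4) − a·2) + (a·(-5) − 0·(-4))] + -6
       = -7·a + 14 = 42
⇒ a = -4.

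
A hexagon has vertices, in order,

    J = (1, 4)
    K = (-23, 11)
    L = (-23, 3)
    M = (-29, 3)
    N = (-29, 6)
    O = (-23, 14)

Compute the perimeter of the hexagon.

78

|JK| = √((-24)² + (7)²) = √625 = 25
|KL| = √((0)² + (-8)²) = √64 = 8
|LM| = √((-6)² + (0)²) = √36 = 6
|MN| = √((0)² + (3)²) = √9 = 3
|NO| = √((6)² + (8)²) = √100 = 10
|OJ| = √((24)² + (-10)²) = √676 = 26
Perimeter = 25 + 8 + 6 + 3 + 10 + 26 = 78.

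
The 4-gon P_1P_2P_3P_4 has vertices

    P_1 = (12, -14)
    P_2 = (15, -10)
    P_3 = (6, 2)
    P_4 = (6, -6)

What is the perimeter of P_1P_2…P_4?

38

|P_1P_2| = √((3)² + (4)²) = √25 = 5
|P_2P_3| = √((-9)² + (12)²) = √225 = 15
|P_3P_4| = √((0)² + (-8)²) = √64 = 8
|P_4P_1| = √((6)² + (-8)²) = √100 = 10
Perimeter = 5 + 15 + 8 + 10 = 38.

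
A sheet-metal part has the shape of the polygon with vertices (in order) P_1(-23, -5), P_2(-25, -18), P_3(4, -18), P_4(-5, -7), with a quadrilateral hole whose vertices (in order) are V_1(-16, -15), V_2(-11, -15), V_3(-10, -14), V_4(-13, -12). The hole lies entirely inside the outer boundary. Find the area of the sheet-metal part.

268.5

Outer boundary:
Apply Gauss's area formula: 2A = Σ (x_i·y_{i+1} − x_{i+1}·y_i), indices taken mod 4.
Σ = (289) + (522) + (-118) + (-136) = 557
Area = |Σ|/2 = 278.5.
Hole:
Apply the shoelace (surveyor's) formula: 2A = Σ (x_i·y_{i+1} − x_{i+1}·y_i), indices taken mod 4.
Σ = (75) + (4) + (-62) + (3) = 20
Area = |Σ|/2 = 10.
Net area = 278.5 − 10 = 268.5.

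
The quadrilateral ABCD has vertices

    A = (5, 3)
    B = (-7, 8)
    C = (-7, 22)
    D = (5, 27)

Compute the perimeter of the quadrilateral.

64

|AB| = √((-12)² + (5)²) = √169 = 13
|BC| = √((0)² + (14)²) = √196 = 14
|CD| = √((12)² + (5)²) = √169 = 13
|DA| = √((0)² + (-24)²) = √576 = 24
Perimeter = 13 + 14 + 13 + 24 = 64.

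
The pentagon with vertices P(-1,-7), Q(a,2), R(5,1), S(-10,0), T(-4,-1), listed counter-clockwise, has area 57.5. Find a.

Write out the shoelace sum; only the two edges meeting at Q involve a:
2·Area = [((-1)·2 − a·(-7)) + (a·1 − 5·2)] + 47
       = 8·a + 35 = 115
⇒ a = 10.

10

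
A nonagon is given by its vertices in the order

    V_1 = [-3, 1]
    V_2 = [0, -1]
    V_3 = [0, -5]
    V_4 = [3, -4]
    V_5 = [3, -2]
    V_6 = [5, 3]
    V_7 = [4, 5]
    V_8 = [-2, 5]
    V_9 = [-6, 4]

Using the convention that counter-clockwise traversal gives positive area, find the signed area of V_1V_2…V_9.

Cross-terms: 3, 0, 15, 6, 19, 13, 30, 22, 6  ⇒  Σ = 114
Signed area = Σ/2 = 57 (positive ⇒ counter-clockwise traversal).

57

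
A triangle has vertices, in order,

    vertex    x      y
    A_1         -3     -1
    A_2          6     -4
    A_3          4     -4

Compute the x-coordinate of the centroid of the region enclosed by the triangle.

Apply Gauss's area formula. First the cross-terms c_i = x_i·y_{i+1} − x_{i+1}·y_i:
  18, -8, -16  ⇒  2A = -6, A = -3.
Then Σ (x_i + x_{i+1})·c_i = -42, so x̄ = -42 / (6·(-3)) = 7/3.

7/3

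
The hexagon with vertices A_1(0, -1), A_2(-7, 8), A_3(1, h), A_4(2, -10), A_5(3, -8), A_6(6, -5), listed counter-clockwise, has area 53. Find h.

The doubled signed area Σ (x_i y_{i+1} − x_{i+1} y_i) is linear in h.
With h=0 it equals 16; the coefficient of h is -9 (from the two edges through A_3).
So -9·h + 16 = 2·53 = 106 ⇒ h = -10.

-10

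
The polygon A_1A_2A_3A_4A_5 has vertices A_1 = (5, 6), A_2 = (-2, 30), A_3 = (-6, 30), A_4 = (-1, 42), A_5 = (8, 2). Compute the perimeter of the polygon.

88

|A_1A_2| = √((-7)² + (24)²) = √625 = 25
|A_2A_3| = √((-4)² + (0)²) = √16 = 4
|A_3A_4| = √((5)² + (12)²) = √169 = 13
|A_4A_5| = √((9)² + (-40)²) = √1681 = 41
|A_5A_1| = √((-3)² + (4)²) = √25 = 5
Perimeter = 25 + 4 + 13 + 41 + 5 = 88.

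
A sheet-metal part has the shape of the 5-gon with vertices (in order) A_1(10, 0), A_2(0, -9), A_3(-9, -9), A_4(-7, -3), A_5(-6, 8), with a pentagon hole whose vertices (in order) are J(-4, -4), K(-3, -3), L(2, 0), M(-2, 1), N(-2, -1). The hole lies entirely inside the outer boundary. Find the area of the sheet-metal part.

Outer boundary:
Apply the surveyor's formula: 2A = Σ (x_i·y_{i+1} − x_{i+1}·y_i), indices taken mod 5.
Cross-terms: -90, -81, -36, -74, -80  ⇒  Σ = -361
Area = |Σ|/2 = 180.5.
Hole:
J→K: (-4)(-3) − (-3)(-4) = 0
K→L: (-3)(0) − (2)(-3) = 6
L→M: (2)(1) − (-2)(0) = 2
M→N: (-2)(-1) − (-2)(1) = 4
N→J: (-2)(-4) − (-4)(-1) = 4
Σ = 16
Area = |Σ|/2 = 8.
Net area = 180.5 − 8 = 172.5.

172.5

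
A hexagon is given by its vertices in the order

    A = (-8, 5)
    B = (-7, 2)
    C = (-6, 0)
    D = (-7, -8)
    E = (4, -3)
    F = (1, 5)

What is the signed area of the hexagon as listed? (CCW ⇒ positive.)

A→B: (-8)(2) − (-7)(5) = 19
B→C: (-7)(0) − (-6)(2) = 12
C→D: (-6)(-8) − (-7)(0) = 48
D→E: (-7)(-3) − (4)(-8) = 53
E→F: (4)(5) − (1)(-3) = 23
F→A: (1)(5) − (-8)(5) = 45
Σ = 200
Signed area = Σ/2 = 100 (positive ⇒ counter-clockwise traversal).

100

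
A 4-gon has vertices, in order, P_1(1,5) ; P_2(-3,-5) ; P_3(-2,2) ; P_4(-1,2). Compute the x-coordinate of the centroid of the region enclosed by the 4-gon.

-22/15

Apply the surveyor's formula. First the cross-terms c_i = x_i·y_{i+1} − x_{i+1}·y_i:
  10, -16, -2, -7  ⇒  2A = -15, A = -7.5.
Then Σ (x_i + x_{i+1})·c_i = 66, so x̄ = 66 / (6·(-7.5)) = -22/15.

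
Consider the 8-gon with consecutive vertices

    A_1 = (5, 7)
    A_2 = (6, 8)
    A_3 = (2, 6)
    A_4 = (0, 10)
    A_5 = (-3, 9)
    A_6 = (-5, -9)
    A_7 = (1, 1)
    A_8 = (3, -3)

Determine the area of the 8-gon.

87

Apply Gauss's area formula: 2A = Σ (x_i·y_{i+1} − x_{i+1}·y_i), indices taken mod 8.
Cross-terms: -2, 20, 20, 30, 72, 4, -6, 36  ⇒  Σ = 174
Area = |Σ|/2 = 87.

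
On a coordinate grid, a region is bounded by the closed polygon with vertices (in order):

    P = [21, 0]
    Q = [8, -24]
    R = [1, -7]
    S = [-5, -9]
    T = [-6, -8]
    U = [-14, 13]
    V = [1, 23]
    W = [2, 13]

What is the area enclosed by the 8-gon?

712.5

Apply the shoelace (surveyor's) formula: 2A = Σ (x_i·y_{i+1} − x_{i+1}·y_i), indices taken mod 8.
Σ = (-504) + (-32) + (-44) + (-14) + (-190) + (-335) + (-33) + (-273) = -1425
Area = |Σ|/2 = 712.5.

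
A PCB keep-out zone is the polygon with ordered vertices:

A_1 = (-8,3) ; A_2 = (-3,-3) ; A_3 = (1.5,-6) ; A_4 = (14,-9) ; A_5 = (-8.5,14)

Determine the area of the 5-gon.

Σ = (33) + (22.5) + (70.5) + (119.5) + (86.5) = 332
Area = |Σ|/2 = 166.

166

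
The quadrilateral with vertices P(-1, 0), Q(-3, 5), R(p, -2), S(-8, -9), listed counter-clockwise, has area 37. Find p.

Write out the shoelace sum; only the two edges meeting at R involve p:
2·Area = [((-3)·(-2) − p·5) + (p·(-9) − (-8)·(-2))] + -14
       = -14·p + -24 = 74
⇒ p = -7.

-7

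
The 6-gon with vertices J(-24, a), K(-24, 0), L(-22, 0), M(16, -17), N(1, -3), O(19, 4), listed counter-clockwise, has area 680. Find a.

20

The doubled signed area Σ (x_i y_{i+1} − x_{i+1} y_i) is linear in a.
With a=0 it equals 500; the coefficient of a is 43 (from the two edges through J).
So 43·a + 500 = 2·680 = 1360 ⇒ a = 20.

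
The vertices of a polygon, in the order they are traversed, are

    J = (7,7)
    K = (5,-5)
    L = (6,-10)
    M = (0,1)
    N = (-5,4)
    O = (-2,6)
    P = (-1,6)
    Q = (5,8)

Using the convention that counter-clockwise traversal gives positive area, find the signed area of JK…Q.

-83

Cross-terms: -70, -20, 6, 5, -22, -6, -38, -21  ⇒  Σ = -166
Signed area = Σ/2 = -83 (negative ⇒ clockwise traversal).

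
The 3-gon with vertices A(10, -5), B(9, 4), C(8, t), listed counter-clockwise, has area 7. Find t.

-1

Write out the shoelace sum; only the two edges meeting at C involve t:
2·Area = [(9·t − 8·4) + (8·(-5) − 10·t)] + 85
       = -1·t + 13 = 14
⇒ t = -1.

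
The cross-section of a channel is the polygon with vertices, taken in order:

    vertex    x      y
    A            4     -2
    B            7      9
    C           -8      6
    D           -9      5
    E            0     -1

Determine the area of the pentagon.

Apply the shoelace (surveyor's) formula: 2A = Σ (x_i·y_{i+1} − x_{i+1}·y_i), indices taken mod 5.
Σ = (50) + (114) + (14) + (9) + (4) = 191
Area = |Σ|/2 = 95.5.

95.5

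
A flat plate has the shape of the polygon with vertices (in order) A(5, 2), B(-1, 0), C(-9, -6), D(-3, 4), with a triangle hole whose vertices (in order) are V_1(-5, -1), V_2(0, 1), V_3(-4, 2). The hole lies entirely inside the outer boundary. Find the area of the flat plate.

29.5

Outer boundary:
Apply the shoelace formula: 2A = Σ (x_i·y_{i+1} − x_{i+1}·y_i), indices taken mod 4.
A→B: (5)(0) − (-1)(2) = 2
B→C: (-1)(-6) − (-9)(0) = 6
C→D: (-9)(4) − (-3)(-6) = -54
D→A: (-3)(2) − (5)(4) = -26
Σ = -72
Area = |Σ|/2 = 36.
Hole:
V_1→V_2: (-5)(1) − (0)(-1) = -5
V_2→V_3: (0)(2) − (-4)(1) = 4
V_3→V_1: (-4)(-1) − (-5)(2) = 14
Σ = 13
Area = |Σ|/2 = 6.5.
Net area = 36 − 6.5 = 29.5.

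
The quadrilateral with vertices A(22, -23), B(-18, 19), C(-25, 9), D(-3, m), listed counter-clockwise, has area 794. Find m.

Write out the shoelace sum; only the two edges meeting at D involve m:
2·Area = [((-25)·m − (-3)·9) + ((-3)·(-23) − 22·m)] + 317
       = -47·m + 413 = 1588
⇒ m = -25.

-25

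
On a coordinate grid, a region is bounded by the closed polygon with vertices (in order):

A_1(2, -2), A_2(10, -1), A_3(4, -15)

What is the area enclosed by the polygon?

53

Apply the surveyor's formula: 2A = Σ (x_i·y_{i+1} − x_{i+1}·y_i), indices taken mod 3.
Σ = (18) + (-146) + (22) = -106
Area = |Σ|/2 = 53.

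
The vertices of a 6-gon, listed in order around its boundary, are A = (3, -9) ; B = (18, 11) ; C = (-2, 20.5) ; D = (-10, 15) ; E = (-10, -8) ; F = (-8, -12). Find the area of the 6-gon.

Apply the shoelace formula: 2A = Σ (x_i·y_{i+1} − x_{i+1}·y_i), indices taken mod 6.
A→B: (3)(11) − (18)(-9) = 195
B→C: (18)(20.5) − (-2)(11) = 391
C→D: (-2)(15) − (-10)(20.5) = 175
D→E: (-10)(-8) − (-10)(15) = 230
E→F: (-10)(-12) − (-8)(-8) = 56
F→A: (-8)(-9) − (3)(-12) = 108
Σ = 1155
Area = |Σ|/2 = 577.5.

577.5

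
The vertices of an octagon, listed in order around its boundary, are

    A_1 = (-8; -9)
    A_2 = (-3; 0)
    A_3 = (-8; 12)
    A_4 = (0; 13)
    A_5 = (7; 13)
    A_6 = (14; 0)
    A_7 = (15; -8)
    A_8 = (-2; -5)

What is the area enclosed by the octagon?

332.5

Σ = (-27) + (-36) + (-104) + (-91) + (-182) + (-112) + (-91) + (-22) = -665
Area = |Σ|/2 = 332.5.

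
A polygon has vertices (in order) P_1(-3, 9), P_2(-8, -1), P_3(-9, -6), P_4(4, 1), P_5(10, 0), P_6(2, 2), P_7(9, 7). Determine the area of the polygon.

P_1→P_2: (-3)(-1) − (-8)(9) = 75
P_2→P_3: (-8)(-6) − (-9)(-1) = 39
P_3→P_4: (-9)(1) − (4)(-6) = 15
P_4→P_5: (4)(0) − (10)(1) = -10
P_5→P_6: (10)(2) − (2)(0) = 20
P_6→P_7: (2)(7) − (9)(2) = -4
P_7→P_1: (9)(9) − (-3)(7) = 102
Σ = 237
Area = |Σ|/2 = 118.5.

118.5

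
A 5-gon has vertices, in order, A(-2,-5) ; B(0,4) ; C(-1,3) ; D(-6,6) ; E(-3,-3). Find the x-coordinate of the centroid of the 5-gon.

Apply the shoelace (surveyor's) formula. First the cross-terms c_i = x_i·y_{i+1} − x_{i+1}·y_i:
  -8, 4, 12, 36, 9  ⇒  2A = 53, A = 26.5.
Then Σ (x_i + x_{i+1})·c_i = -441, so x̄ = -441 / (6·26.5) = -147/53.

-147/53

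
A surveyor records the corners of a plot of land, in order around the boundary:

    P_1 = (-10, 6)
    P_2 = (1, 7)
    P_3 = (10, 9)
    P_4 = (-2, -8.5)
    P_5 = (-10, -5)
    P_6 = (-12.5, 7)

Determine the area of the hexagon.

208.25

Apply the shoelace formula: 2A = Σ (x_i·y_{i+1} − x_{i+1}·y_i), indices taken mod 6.
Σ = (-76) + (-61) + (-67) + (-75) + (-132.5) + (-5) = -416.5
Area = |Σ|/2 = 208.25.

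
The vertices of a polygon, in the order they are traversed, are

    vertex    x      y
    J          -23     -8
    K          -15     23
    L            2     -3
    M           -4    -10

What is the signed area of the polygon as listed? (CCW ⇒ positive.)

Apply the shoelace (surveyor's) formula: 2A = Σ (x_i·y_{i+1} − x_{i+1}·y_i), indices taken mod 4.
J→K: (-23)(23) − (-15)(-8) = -649
K→L: (-15)(-3) − (2)(23) = -1
L→M: (2)(-10) − (-4)(-3) = -32
M→J: (-4)(-8) − (-23)(-10) = -198
Σ = -880
Signed area = Σ/2 = -440 (negative ⇒ clockwise traversal).

-440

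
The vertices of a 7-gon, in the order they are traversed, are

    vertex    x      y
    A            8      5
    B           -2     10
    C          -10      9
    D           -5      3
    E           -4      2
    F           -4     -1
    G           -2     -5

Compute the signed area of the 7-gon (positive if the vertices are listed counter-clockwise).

124.5

Apply the shoelace formula: 2A = Σ (x_i·y_{i+1} − x_{i+1}·y_i), indices taken mod 7.
A→B: (8)(10) − (-2)(5) = 90
B→C: (-2)(9) − (-10)(10) = 82
C→D: (-10)(3) − (-5)(9) = 15
D→E: (-5)(2) − (-4)(3) = 2
E→F: (-4)(-1) − (-4)(2) = 12
F→G: (-4)(-5) − (-2)(-1) = 18
G→A: (-2)(5) − (8)(-5) = 30
Σ = 249
Signed area = Σ/2 = 124.5 (positive ⇒ counter-clockwise traversal).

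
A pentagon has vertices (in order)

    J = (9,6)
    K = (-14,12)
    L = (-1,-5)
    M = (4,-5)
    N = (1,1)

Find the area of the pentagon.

152.5

Cross-terms: 192, 82, 25, 9, -3  ⇒  Σ = 305
Area = |Σ|/2 = 152.5.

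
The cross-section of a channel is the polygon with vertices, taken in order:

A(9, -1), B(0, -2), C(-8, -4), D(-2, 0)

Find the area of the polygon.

20

Apply the shoelace formula: 2A = Σ (x_i·y_{i+1} − x_{i+1}·y_i), indices taken mod 4.
A→B: (9)(-2) − (0)(-1) = -18
B→C: (0)(-4) − (-8)(-2) = -16
C→D: (-8)(0) − (-2)(-4) = -8
D→A: (-2)(-1) − (9)(0) = 2
Σ = -40
Area = |Σ|/2 = 20.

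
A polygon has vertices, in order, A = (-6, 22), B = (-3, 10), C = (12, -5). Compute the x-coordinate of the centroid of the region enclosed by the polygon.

1

Apply the surveyor's formula. First the cross-terms c_i = x_i·y_{i+1} − x_{i+1}·y_i:
  6, -105, 234  ⇒  2A = 135, A = 67.5.
Then Σ (x_i + x_{i+1})·c_i = 405, so x̄ = 405 / (6·67.5) = 1.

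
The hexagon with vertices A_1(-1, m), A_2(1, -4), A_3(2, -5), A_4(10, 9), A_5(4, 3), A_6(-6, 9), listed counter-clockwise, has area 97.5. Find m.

-9

Write out the shoelace sum; only the two edges meeting at A_1 involve m:
2·Area = [((-6)·m − (-1)·9) + ((-1)·(-4) − 1·m)] + 119
       = -7·m + 132 = 195
⇒ m = -9.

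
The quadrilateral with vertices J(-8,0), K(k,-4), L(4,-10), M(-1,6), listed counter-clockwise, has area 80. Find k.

-5

The doubled signed area Σ (x_i y_{i+1} − x_{i+1} y_i) is linear in k.
With k=0 it equals 110; the coefficient of k is -10 (from the two edges through K).
So -10·k + 110 = 2·80 = 160 ⇒ k = -5.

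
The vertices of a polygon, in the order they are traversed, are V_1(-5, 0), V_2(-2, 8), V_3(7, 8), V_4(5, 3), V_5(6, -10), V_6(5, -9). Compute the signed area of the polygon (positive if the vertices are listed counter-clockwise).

Cross-terms: -40, -72, -19, -68, -4, -45  ⇒  Σ = -248
Signed area = Σ/2 = -124 (negative ⇒ clockwise traversal).

-124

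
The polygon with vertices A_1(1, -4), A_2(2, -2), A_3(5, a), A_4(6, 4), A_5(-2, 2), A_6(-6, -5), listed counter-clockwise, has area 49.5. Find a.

2

Write out the shoelace sum; only the two edges meeting at A_3 involve a:
2·Area = [(2·a − 5·(-2)) + (5·4 − 6·a)] + 77
       = -4·a + 107 = 99
⇒ a = 2.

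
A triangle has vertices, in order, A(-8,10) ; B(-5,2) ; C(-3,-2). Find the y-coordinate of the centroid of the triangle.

Apply the shoelace (surveyor's) formula. First the cross-terms c_i = x_i·y_{i+1} − x_{i+1}·y_i:
  34, 16, -46  ⇒  2A = 4, A = 2.
Then Σ (y_i + y_{i+1})·c_i = 40, so ȳ = 40 / (6·2) = 10/3.

10/3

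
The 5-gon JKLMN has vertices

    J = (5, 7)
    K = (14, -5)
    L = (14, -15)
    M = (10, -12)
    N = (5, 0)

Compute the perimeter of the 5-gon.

|JK| = √((9)² + (-12)²) = √225 = 15
|KL| = √((0)² + (-10)²) = √100 = 10
|LM| = √((-4)² + (3)²) = √25 = 5
|MN| = √((-5)² + (12)²) = √169 = 13
|NJ| = √((0)² + (7)²) = √49 = 7
Perimeter = 15 + 10 + 5 + 13 + 7 = 50.

50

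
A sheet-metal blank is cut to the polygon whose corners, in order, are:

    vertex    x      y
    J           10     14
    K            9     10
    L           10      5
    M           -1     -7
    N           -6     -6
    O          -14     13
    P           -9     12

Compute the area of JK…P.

Σ = (-26) + (-55) + (-65) + (-36) + (-162) + (-51) + (-246) = -641
Area = |Σ|/2 = 320.5.

320.5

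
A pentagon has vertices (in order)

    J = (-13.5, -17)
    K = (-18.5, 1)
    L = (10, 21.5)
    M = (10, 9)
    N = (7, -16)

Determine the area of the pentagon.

709.375

Σ = (-328) + (-407.75) + (-125) + (-223) + (-335) = -1418.75
Area = |Σ|/2 = 709.375.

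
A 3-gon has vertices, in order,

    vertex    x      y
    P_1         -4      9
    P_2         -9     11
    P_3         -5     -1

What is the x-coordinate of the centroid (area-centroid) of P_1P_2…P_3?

Apply Gauss's area formula. First the cross-terms c_i = x_i·y_{i+1} − x_{i+1}·y_i:
  37, 64, -49  ⇒  2A = 52, A = 26.
Then Σ (x_i + x_{i+1})·c_i = -936, so x̄ = -936 / (6·26) = -6.

-6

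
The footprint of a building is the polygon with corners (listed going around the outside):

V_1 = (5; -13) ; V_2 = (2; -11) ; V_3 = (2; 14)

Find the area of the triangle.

37.5

Σ = (-29) + (50) + (-96) = -75
Area = |Σ|/2 = 37.5.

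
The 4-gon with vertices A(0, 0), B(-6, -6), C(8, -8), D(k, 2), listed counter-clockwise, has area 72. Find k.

4

Write out the shoelace sum; only the two edges meeting at D involve k:
2·Area = [(8·2 − k·(-8)) + (k·0 − 0·2)] + 96
       = 8·k + 112 = 144
⇒ k = 4.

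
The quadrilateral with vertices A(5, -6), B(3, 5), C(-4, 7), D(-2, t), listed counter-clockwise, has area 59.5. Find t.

The doubled signed area Σ (x_i y_{i+1} − x_{i+1} y_i) is linear in t.
With t=0 it equals 110; the coefficient of t is -9 (from the two edges through D).
So -9·t + 110 = 2·59.5 = 119 ⇒ t = -1.

-1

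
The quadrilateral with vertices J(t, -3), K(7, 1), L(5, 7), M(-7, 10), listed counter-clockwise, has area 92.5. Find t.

Write out the shoelace sum; only the two edges meeting at J involve t:
2·Area = [((-7)·(-3) − t·10) + (t·1 − 7·(-3))] + 143
       = -9·t + 185 = 185
⇒ t = 0.

0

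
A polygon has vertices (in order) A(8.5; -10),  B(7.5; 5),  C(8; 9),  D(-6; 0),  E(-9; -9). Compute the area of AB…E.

Apply the shoelace (surveyor's) formula: 2A = Σ (x_i·y_{i+1} − x_{i+1}·y_i), indices taken mod 5.
Σ = (117.5) + (27.5) + (54) + (54) + (166.5) = 419.5
Area = |Σ|/2 = 209.75.

209.75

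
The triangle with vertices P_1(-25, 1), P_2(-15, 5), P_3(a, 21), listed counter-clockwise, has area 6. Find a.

The doubled signed area Σ (x_i y_{i+1} − x_{i+1} y_i) is linear in a.
With a=0 it equals 100; the coefficient of a is -4 (from the two edges through P_3).
So -4·a + 100 = 2·6 = 12 ⇒ a = 22.

22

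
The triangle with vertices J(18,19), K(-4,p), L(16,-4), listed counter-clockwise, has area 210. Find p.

The doubled signed area Σ (x_i y_{i+1} − x_{i+1} y_i) is linear in p.
With p=0 it equals 468; the coefficient of p is 2 (from the two edges through K).
So 2·p + 468 = 2·210 = 420 ⇒ p = -24.

-24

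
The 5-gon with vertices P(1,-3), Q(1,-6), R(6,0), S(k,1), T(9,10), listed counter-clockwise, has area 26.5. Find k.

6

The doubled signed area Σ (x_i y_{i+1} − x_{i+1} y_i) is linear in k.
With k=0 it equals -7; the coefficient of k is 10 (from the two edges through S).
So 10·k + -7 = 2·26.5 = 53 ⇒ k = 6.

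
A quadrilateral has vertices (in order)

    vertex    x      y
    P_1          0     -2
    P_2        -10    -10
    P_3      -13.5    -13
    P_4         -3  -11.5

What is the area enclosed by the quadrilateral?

Apply the shoelace (surveyor's) formula: 2A = Σ (x_i·y_{i+1} − x_{i+1}·y_i), indices taken mod 4.
Σ = (-20) + (-5) + (116.25) + (6) = 97.25
Area = |Σ|/2 = 48.625.

48.625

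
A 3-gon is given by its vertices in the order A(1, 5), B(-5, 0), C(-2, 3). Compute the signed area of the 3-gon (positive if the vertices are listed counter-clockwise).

-1.5

Apply the surveyor's formula: 2A = Σ (x_i·y_{i+1} − x_{i+1}·y_i), indices taken mod 3.
Σ = (25) + (-15) + (-13) = -3
Signed area = Σ/2 = -1.5 (negative ⇒ clockwise traversal).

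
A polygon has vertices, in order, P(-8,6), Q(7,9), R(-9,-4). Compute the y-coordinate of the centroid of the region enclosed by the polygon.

Apply Gauss's area formula. First the cross-terms c_i = x_i·y_{i+1} − x_{i+1}·y_i:
  -114, 53, -86  ⇒  2A = -147, A = -73.5.
Then Σ (y_i + y_{i+1})·c_i = -1617, so ȳ = -1617 / (6·(-73.5)) = 11/3.

11/3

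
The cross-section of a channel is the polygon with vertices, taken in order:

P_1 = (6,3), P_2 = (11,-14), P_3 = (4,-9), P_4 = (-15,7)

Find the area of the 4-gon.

Σ = (-117) + (-43) + (-107) + (-87) = -354
Area = |Σ|/2 = 177.

177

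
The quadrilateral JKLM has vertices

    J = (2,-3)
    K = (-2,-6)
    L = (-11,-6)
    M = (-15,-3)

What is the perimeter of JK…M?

|JK| = √((-4)² + (-3)²) = √25 = 5
|KL| = √((-9)² + (0)²) = √81 = 9
|LM| = √((-4)² + (3)²) = √25 = 5
|MJ| = √((17)² + (0)²) = √289 = 17
Perimeter = 5 + 9 + 5 + 17 = 36.

36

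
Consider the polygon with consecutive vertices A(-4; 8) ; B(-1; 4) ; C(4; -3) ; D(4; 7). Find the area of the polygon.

Apply the surveyor's formula: 2A = Σ (x_i·y_{i+1} − x_{i+1}·y_i), indices taken mod 4.
Σ = (-8) + (-13) + (40) + (60) = 79
Area = |Σ|/2 = 39.5.

39.5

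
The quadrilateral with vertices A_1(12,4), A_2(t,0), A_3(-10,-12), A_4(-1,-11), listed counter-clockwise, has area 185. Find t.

Write out the shoelace sum; only the two edges meeting at A_2 involve t:
2·Area = [(12·0 − t·4) + (t·(-12) − (-10)·0)] + 226
       = -16·t + 226 = 370
⇒ t = -9.

-9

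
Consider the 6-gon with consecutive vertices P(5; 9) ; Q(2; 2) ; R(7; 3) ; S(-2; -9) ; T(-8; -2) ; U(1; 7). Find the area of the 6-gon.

Apply the shoelace (surveyor's) formula: 2A = Σ (x_i·y_{i+1} − x_{i+1}·y_i), indices taken mod 6.
Σ = (-8) + (-8) + (-57) + (-68) + (-54) + (-26) = -221
Area = |Σ|/2 = 110.5.

110.5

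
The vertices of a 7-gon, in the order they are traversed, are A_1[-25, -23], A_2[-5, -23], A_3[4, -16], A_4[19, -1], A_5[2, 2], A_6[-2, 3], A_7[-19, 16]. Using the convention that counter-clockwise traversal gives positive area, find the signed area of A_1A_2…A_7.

922

Apply Gauss's area formula: 2A = Σ (x_i·y_{i+1} − x_{i+1}·y_i), indices taken mod 7.
Σ = (460) + (172) + (300) + (40) + (10) + (25) + (837) = 1844
Signed area = Σ/2 = 922 (positive ⇒ counter-clockwise traversal).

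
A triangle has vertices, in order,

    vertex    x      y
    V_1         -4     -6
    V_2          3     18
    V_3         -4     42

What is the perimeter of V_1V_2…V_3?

|V_1V_2| = √((7)² + (24)²) = √625 = 25
|V_2V_3| = √((-7)² + (24)²) = √625 = 25
|V_3V_1| = √((0)² + (-48)²) = √2304 = 48
Perimeter = 25 + 25 + 48 = 98.

98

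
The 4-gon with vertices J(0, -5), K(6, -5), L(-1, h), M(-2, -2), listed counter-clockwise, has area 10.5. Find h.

Write out the shoelace sum; only the two edges meeting at L involve h:
2·Area = [(6·h − (-1)·(-5)) + ((-1)·(-2) − (-2)·h)] + 40
       = 8·h + 37 = 21
⇒ h = -2.

-2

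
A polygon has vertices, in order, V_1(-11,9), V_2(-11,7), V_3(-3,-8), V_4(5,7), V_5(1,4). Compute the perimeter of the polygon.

54

|V_1V_2| = √((0)² + (-2)²) = √4 = 2
|V_2V_3| = √((8)² + (-15)²) = √289 = 17
|V_3V_4| = √((8)² + (15)²) = √289 = 17
|V_4V_5| = √((-4)² + (-3)²) = √25 = 5
|V_5V_1| = √((-12)² + (5)²) = √169 = 13
Perimeter = 2 + 17 + 17 + 5 + 13 = 54.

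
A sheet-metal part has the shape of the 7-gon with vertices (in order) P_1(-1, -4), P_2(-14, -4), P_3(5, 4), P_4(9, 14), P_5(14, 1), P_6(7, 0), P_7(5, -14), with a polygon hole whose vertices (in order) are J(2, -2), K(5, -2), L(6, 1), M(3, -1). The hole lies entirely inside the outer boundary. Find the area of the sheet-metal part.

Outer boundary:
Apply the shoelace formula: 2A = Σ (x_i·y_{i+1} − x_{i+1}·y_i), indices taken mod 7.
Σ = (-52) + (-36) + (34) + (-187) + (-7) + (-98) + (-34) = -380
Area = |Σ|/2 = 190.
Hole:
Σ = (6) + (17) + (-9) + (-4) = 10
Area = |Σ|/2 = 5.
Net area = 190 − 5 = 185.

185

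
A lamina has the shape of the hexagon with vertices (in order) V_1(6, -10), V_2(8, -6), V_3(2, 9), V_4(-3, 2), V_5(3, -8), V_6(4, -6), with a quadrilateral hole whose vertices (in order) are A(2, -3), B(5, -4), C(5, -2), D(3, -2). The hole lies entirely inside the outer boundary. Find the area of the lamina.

89.5

Outer boundary:
Σ = (44) + (84) + (31) + (18) + (14) + (-4) = 187
Area = |Σ|/2 = 93.5.
Hole:
Apply the shoelace formula: 2A = Σ (x_i·y_{i+1} − x_{i+1}·y_i), indices taken mod 4.
Cross-terms: 7, 10, -4, -5  ⇒  Σ = 8
Area = |Σ|/2 = 4.
Net area = 93.5 − 4 = 89.5.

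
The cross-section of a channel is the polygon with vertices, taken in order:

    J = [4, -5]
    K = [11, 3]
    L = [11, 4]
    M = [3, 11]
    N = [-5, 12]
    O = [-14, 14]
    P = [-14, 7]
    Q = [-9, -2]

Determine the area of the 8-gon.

Σ = (67) + (11) + (109) + (91) + (98) + (98) + (91) + (53) = 618
Area = |Σ|/2 = 309.

309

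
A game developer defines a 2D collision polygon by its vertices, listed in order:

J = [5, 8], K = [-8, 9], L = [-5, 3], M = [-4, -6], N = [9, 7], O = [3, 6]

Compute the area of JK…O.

Σ = (109) + (21) + (42) + (26) + (33) + (-6) = 225
Area = |Σ|/2 = 112.5.

112.5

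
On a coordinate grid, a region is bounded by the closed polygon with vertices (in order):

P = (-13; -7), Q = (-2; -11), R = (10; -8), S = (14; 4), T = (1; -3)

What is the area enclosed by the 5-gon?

Apply the shoelace formula: 2A = Σ (x_i·y_{i+1} − x_{i+1}·y_i), indices taken mod 5.
P→Q: (-13)(-11) − (-2)(-7) = 129
Q→R: (-2)(-8) − (10)(-11) = 126
R→S: (10)(4) − (14)(-8) = 152
S→T: (14)(-3) − (1)(4) = -46
T→P: (1)(-7) − (-13)(-3) = -46
Σ = 315
Area = |Σ|/2 = 157.5.

157.5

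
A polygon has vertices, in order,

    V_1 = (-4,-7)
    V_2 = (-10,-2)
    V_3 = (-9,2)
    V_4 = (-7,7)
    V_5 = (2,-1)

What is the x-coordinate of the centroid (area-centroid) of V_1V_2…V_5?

Apply Gauss's area formula. First the cross-terms c_i = x_i·y_{i+1} − x_{i+1}·y_i:
  -62, -38, -49, -7, -18  ⇒  2A = -174, A = -87.
Then Σ (x_i + x_{i+1})·c_i = 2445, so x̄ = 2445 / (6·(-87)) = -815/174.

-815/174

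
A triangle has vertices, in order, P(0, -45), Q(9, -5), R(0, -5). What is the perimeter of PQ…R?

90

|PQ| = √((9)² + (40)²) = √1681 = 41
|QR| = √((-9)² + (0)²) = √81 = 9
|RP| = √((0)² + (-40)²) = √1600 = 40
Perimeter = 41 + 9 + 40 = 90.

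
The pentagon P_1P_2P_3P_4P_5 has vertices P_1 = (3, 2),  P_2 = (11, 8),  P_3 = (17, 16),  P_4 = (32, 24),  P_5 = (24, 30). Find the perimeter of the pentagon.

|P_1P_2| = √((8)² + (6)²) = √100 = 10
|P_2P_3| = √((6)² + (8)²) = √100 = 10
|P_3P_4| = √((15)² + (8)²) = √289 = 17
|P_4P_5| = √((-8)² + (6)²) = √100 = 10
|P_5P_1| = √((-21)² + (-28)²) = √1225 = 35
Perimeter = 10 + 10 + 17 + 10 + 35 = 82.

82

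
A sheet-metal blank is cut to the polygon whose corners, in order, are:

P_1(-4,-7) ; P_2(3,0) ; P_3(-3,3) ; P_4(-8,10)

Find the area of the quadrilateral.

Cross-terms: 21, 9, -6, 96  ⇒  Σ = 120
Area = |Σ|/2 = 60.

60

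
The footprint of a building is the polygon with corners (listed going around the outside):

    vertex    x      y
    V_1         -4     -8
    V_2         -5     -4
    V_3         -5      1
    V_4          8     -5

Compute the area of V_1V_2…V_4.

58

Apply the shoelace (surveyor's) formula: 2A = Σ (x_i·y_{i+1} − x_{i+1}·y_i), indices taken mod 4.
Σ = (-24) + (-25) + (17) + (-84) = -116
Area = |Σ|/2 = 58.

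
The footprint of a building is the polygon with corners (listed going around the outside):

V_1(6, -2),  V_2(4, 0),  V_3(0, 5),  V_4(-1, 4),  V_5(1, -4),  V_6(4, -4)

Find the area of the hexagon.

30.5

Σ = (8) + (20) + (5) + (0) + (12) + (16) = 61
Area = |Σ|/2 = 30.5.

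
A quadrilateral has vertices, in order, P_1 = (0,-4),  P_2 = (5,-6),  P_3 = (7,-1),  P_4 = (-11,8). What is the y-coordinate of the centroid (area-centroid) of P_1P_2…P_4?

16/219

Apply the shoelace (surveyor's) formula. First the cross-terms c_i = x_i·y_{i+1} − x_{i+1}·y_i:
  20, 37, 45, 44  ⇒  2A = 146, A = 73.
Then Σ (y_i + y_{i+1})·c_i = 32, so ȳ = 32 / (6·73) = 16/219.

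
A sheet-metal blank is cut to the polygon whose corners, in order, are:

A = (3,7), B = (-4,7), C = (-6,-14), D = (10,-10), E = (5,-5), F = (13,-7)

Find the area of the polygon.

244.5

Apply the surveyor's formula: 2A = Σ (x_i·y_{i+1} − x_{i+1}·y_i), indices taken mod 6.
A→B: (3)(7) − (-4)(7) = 49
B→C: (-4)(-14) − (-6)(7) = 98
C→D: (-6)(-10) − (10)(-14) = 200
D→E: (10)(-5) − (5)(-10) = 0
E→F: (5)(-7) − (13)(-5) = 30
F→A: (13)(7) − (3)(-7) = 112
Σ = 489
Area = |Σ|/2 = 244.5.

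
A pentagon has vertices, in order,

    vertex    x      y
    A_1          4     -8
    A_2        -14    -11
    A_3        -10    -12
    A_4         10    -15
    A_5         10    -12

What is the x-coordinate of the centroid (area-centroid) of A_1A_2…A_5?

32/51

Apply the shoelace formula. First the cross-terms c_i = x_i·y_{i+1} − x_{i+1}·y_i:
  -156, 58, 270, 30, -32  ⇒  2A = 170, A = 85.
Then Σ (x_i + x_{i+1})·c_i = 320, so x̄ = 320 / (6·85) = 32/51.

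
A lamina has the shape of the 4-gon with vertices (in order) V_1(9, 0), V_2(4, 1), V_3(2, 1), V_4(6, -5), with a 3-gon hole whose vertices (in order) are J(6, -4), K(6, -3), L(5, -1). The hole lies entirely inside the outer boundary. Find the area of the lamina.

19.5

Outer boundary:
Apply the shoelace formula: 2A = Σ (x_i·y_{i+1} − x_{i+1}·y_i), indices taken mod 4.
V_1→V_2: (9)(1) − (4)(0) = 9
V_2→V_3: (4)(1) − (2)(1) = 2
V_3→V_4: (2)(-5) − (6)(1) = -16
V_4→V_1: (6)(0) − (9)(-5) = 45
Σ = 40
Area = |Σ|/2 = 20.
Hole:
Apply the shoelace formula: 2A = Σ (x_i·y_{i+1} − x_{i+1}·y_i), indices taken mod 3.
Σ = (6) + (9) + (-14) = 1
Area = |Σ|/2 = 0.5.
Net area = 20 − 0.5 = 19.5.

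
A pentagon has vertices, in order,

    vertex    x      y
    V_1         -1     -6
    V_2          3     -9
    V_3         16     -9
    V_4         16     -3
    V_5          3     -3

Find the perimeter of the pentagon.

|V_1V_2| = √((4)² + (-3)²) = √25 = 5
|V_2V_3| = √((13)² + (0)²) = √169 = 13
|V_3V_4| = √((0)² + (6)²) = √36 = 6
|V_4V_5| = √((-13)² + (0)²) = √169 = 13
|V_5V_1| = √((-4)² + (-3)²) = √25 = 5
Perimeter = 5 + 13 + 6 + 13 + 5 = 42.

42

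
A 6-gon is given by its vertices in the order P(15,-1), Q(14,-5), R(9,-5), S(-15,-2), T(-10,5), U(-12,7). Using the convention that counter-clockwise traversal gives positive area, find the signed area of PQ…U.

Cross-terms: -61, -25, -93, -95, -10, -93  ⇒  Σ = -377
Signed area = Σ/2 = -188.5 (negative ⇒ clockwise traversal).

-188.5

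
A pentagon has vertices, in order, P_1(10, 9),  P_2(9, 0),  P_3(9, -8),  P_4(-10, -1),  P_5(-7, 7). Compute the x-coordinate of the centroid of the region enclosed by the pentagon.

Apply the shoelace (surveyor's) formula. First the cross-terms c_i = x_i·y_{i+1} − x_{i+1}·y_i:
  -81, -72, -89, -77, -133  ⇒  2A = -452, A = -226.
Then Σ (x_i + x_{i+1})·c_i = -1836, so x̄ = -1836 / (6·(-226)) = 153/113.

153/113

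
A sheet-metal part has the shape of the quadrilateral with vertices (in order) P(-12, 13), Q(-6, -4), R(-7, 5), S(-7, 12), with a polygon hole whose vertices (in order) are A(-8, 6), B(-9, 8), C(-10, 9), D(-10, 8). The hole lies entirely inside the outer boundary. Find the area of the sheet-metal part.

Outer boundary:
Apply the surveyor's formula: 2A = Σ (x_i·y_{i+1} − x_{i+1}·y_i), indices taken mod 4.
Cross-terms: 126, -58, -49, 53  ⇒  Σ = 72
Area = |Σ|/2 = 36.
Hole:
Apply the shoelace formula: 2A = Σ (x_i·y_{i+1} − x_{i+1}·y_i), indices taken mod 4.
A→B: (-8)(8) − (-9)(6) = -10
B→C: (-9)(9) − (-10)(8) = -1
C→D: (-10)(8) − (-10)(9) = 10
D→A: (-10)(6) − (-8)(8) = 4
Σ = 3
Area = |Σ|/2 = 1.5.
Net area = 36 − 1.5 = 34.5.

34.5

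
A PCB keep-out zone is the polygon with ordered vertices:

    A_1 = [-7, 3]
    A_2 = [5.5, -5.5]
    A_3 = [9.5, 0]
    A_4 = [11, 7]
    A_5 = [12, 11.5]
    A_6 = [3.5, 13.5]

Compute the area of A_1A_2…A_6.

205

Cross-terms: 22, 52.25, 66.5, 42.5, 121.75, 105  ⇒  Σ = 410
Area = |Σ|/2 = 205.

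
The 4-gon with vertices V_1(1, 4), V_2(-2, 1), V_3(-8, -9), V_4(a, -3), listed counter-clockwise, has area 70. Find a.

6

The doubled signed area Σ (x_i y_{i+1} − x_{i+1} y_i) is linear in a.
With a=0 it equals 62; the coefficient of a is 13 (from the two edges through V_4).
So 13·a + 62 = 2·70 = 140 ⇒ a = 6.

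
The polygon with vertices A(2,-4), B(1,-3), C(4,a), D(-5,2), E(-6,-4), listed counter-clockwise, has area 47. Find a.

2

The doubled signed area Σ (x_i y_{i+1} − x_{i+1} y_i) is linear in a.
With a=0 it equals 82; the coefficient of a is 6 (from the two edges through C).
So 6·a + 82 = 2·47 = 94 ⇒ a = 2.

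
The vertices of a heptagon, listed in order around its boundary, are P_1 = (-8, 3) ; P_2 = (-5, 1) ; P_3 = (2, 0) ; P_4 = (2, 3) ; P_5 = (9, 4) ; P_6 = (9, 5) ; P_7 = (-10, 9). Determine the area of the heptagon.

Apply the surveyor's formula: 2A = Σ (x_i·y_{i+1} − x_{i+1}·y_i), indices taken mod 7.
P_1→P_2: (-8)(1) − (-5)(3) = 7
P_2→P_3: (-5)(0) − (2)(1) = -2
P_3→P_4: (2)(3) − (2)(0) = 6
P_4→P_5: (2)(4) − (9)(3) = -19
P_5→P_6: (9)(5) − (9)(4) = 9
P_6→P_7: (9)(9) − (-10)(5) = 131
P_7→P_1: (-10)(3) − (-8)(9) = 42
Σ = 174
Area = |Σ|/2 = 87.

87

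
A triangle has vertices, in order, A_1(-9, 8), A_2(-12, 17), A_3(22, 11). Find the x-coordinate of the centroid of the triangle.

1/3

Apply the surveyor's formula. First the cross-terms c_i = x_i·y_{i+1} − x_{i+1}·y_i:
  -57, -506, 275  ⇒  2A = -288, A = -144.
Then Σ (x_i + x_{i+1})·c_i = -288, so x̄ = -288 / (6·(-144)) = 1/3.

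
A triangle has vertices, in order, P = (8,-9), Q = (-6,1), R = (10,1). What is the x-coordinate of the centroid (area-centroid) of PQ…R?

Apply the shoelace formula. First the cross-terms c_i = x_i·y_{i+1} − x_{i+1}·y_i:
  -46, -16, -98  ⇒  2A = -160, A = -80.
Then Σ (x_i + x_{i+1})·c_i = -1920, so x̄ = -1920 / (6·(-80)) = 4.

4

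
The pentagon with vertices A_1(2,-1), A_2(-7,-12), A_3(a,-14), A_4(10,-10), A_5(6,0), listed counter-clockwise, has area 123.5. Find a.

-7

Write out the shoelace sum; only the two edges meeting at A_3 involve a:
2·Area = [((-7)·(-14) − a·(-12)) + (a·(-10) − 10·(-14))] + 23
       = 2·a + 261 = 247
⇒ a = -7.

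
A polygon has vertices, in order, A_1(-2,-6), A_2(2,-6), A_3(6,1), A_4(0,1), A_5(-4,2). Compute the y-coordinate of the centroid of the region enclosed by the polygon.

Apply the shoelace (surveyor's) formula. First the cross-terms c_i = x_i·y_{i+1} − x_{i+1}·y_i:
  24, 38, 6, 4, 28  ⇒  2A = 100, A = 50.
Then Σ (y_i + y_{i+1})·c_i = -566, so ȳ = -566 / (6·50) = -283/150.

-283/150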